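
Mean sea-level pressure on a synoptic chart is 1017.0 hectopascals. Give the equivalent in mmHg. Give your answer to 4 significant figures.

762.8 mmHg

1 hPa = 0.750062 mmHg, so 1017.0 × 0.750062 = 762.8 mmHg.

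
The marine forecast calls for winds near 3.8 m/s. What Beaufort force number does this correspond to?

3.8 m/s lies in the Beaufort 3 band (gentle breeze, 3.4–5.4 m/s).

Beaufort force 3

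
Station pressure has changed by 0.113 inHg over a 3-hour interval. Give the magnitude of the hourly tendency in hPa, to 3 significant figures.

1.28 hPa per hour

0.113 inHg / 3 h × 33.8639 hPa/inHg = 1.28 hPa/h.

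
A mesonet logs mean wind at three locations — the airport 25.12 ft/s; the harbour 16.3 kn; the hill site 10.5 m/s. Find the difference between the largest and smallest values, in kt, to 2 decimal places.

the airport: 25.12 ft/s = 14.8832 kt.
the hill site: 10.5 m/s = 20.4104 kt.
Spread: 20.4104 − 14.8832 = 5.53 kt.

5.53 kt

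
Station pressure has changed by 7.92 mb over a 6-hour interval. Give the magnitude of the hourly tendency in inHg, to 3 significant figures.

0.0390 inHg per hour

7.92 mb / 6 h × 0.02953 inHg/mb = 0.0390 inHg/h.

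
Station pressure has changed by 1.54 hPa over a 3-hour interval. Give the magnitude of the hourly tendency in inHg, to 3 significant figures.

0.0152 inHg per hour

1.54 hPa / 3 h × 0.02953 inHg/hPa = 0.0152 inHg/h.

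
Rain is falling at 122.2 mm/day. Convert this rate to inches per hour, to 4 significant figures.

122.2 mm/day × 0.0393701 in/mm × 0.0416667 day/hour = 0.2005 in/hour.

0.2005 in/hour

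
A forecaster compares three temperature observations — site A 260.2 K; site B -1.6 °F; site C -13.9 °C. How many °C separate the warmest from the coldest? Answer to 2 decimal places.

site A: 260.2 K = -12.950 °C.
site B: -1.6 °F = -18.667 °C.
Spread: (-12.950) − (-18.667) = 5.717 °C.

5.72 °C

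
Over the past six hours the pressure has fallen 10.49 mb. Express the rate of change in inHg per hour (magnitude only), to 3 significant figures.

10.49 mb / 6 h × 0.02953 inHg/mb = 0.0516 inHg/h.

0.0516 inHg per hour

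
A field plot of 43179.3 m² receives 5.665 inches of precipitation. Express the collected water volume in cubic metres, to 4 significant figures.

6213 cubic metres

Depth: 5.665 in × 25.4 = 143.891 mm.
1 mm over 1 m² is 1 L, so volume = 143.891 × 43179.3 = 6213112.7 L = 6213 m³.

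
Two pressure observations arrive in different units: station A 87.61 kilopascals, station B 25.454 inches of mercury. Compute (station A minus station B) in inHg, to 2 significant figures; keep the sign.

station A: 87.61 kPa = 25.8712 inHg.
Difference: 25.8712 − 25.4540 = 0.42 inHg.

0.42 inHg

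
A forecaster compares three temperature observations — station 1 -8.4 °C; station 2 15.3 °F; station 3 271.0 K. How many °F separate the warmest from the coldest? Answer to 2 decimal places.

station 2: 15.3 °F = -9.278 °C.
station 3: 271.0 K = -2.150 °C.
Spread: (-2.150) − (-9.278) = 7.128 °C = 12.83 °F.

12.83 °F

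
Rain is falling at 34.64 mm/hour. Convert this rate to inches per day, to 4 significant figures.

34.64 mm/hour × 0.0393701 in/mm × 24 hour/day = 32.73 in/day.

32.73 in/day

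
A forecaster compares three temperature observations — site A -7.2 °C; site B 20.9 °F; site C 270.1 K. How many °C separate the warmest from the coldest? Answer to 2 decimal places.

site B: 20.9 °F = -6.167 °C.
site C: 270.1 K = -3.050 °C.
Spread: (-3.050) − (-7.200) = 4.150 °C.

4.15 °C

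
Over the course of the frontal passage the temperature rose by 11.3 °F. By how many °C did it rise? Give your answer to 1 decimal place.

6.3 °C

A change of 1 °C equals a change of 1.8 °F: Δ°C = 11.3 × 0.5556 = 6.3 °C.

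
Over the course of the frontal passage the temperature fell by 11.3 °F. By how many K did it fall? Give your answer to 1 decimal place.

6.3 K

Converting a difference, only the 9/5 scale factor applies: ΔK = 11.3 × 0.5556 = 6.3 K.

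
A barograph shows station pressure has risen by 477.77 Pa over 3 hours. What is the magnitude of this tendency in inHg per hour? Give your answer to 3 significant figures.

0.0470 inHg per hour

477.77 Pa / 3 h × 0.0002953 inHg/Pa = 0.0470 inHg/h.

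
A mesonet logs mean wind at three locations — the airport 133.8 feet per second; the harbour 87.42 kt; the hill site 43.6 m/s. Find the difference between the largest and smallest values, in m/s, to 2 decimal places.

the airport: 133.8 ft/s = 40.7822 m/s.
the harbour: 87.42 kt = 44.9727 m/s.
Spread: 44.9727 − 40.7822 = 4.19 m/s.

4.19 m/s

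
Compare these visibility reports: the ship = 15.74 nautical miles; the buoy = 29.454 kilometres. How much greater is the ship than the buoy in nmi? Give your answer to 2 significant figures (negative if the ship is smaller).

the buoy: 29.454 km = 15.9039 nmi.
Difference: 15.7400 − 15.9039 = -0.16 nmi.

-0.16 nmi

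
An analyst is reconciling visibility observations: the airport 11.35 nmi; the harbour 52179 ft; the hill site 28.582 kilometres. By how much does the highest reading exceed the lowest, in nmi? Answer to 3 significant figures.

the harbour: 52179 ft = 8.5876 nmi.
the hill site: 28.582 km = 15.4330 nmi.
Spread: 15.4330 − 8.5876 = 6.85 nmi.

6.85 nmi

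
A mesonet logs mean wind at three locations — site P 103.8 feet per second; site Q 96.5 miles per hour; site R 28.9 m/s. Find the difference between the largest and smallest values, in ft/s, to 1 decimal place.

46.7 ft/s

site Q: 96.5 mph = 141.533 ft/s.
site R: 28.9 m/s = 94.816 ft/s.
Spread: 141.533 − 94.816 = 46.7 ft/s.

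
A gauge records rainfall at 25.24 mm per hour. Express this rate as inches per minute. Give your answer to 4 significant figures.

25.24 mm/hour × 0.0393701 in/mm × 0.0166667 hour/minute = 0.01656 in/minute.

0.01656 in/minute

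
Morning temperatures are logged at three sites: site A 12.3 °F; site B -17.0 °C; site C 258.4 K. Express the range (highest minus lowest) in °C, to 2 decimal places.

site A: 12.3 °F = -10.944 °C.
site C: 258.4 K = -14.750 °C.
Spread: (-10.944) − (-17.000) = 6.056 °C.

6.06 °C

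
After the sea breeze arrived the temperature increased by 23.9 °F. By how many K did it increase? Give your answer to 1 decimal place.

13.3 K

For a temperature change the 32° offset cancels: ΔK = 23.9 × 0.5556 = 13.3 K.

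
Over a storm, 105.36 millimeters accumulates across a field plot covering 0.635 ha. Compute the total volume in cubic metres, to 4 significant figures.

669.0 cubic metres

Area: 0.635 ha = 6350 m².
1 mm over 1 m² is 1 L, so volume = 105.36 × 6350 = 669036 L = 669.0 m³.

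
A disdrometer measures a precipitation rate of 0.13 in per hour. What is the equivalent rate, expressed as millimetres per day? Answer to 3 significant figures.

79.2 mm/day

0.13 in/hour × 25.4 mm/in × 24 hour/day = 79.2 mm/day.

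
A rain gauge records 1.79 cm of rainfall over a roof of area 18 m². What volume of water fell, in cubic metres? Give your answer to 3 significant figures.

Depth: 1.79 cm × 10 = 17.9 mm.
1 mm over 1 m² is 1 L, so volume = 17.9 × 18 = 322.2 L = 0.322 m³.

0.322 cubic metres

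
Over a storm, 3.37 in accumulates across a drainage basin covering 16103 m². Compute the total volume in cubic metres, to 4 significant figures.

1378 cubic metres

Depth: 3.37 in × 25.4 = 85.598 mm.
1 mm over 1 m² is 1 L, so volume = 85.598 × 16103 = 1378384.6 L = 1378 m³.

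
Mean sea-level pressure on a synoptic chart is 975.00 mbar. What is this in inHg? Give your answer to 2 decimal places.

28.79 inHg

1 mb = 0.02953 inHg, so 975.00 × 0.02953 = 28.79 inHg.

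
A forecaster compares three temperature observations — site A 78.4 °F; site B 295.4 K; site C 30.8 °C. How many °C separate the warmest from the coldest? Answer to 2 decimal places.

site A: 78.4 °F = 25.778 °C.
site B: 295.4 K = 22.250 °C.
Spread: 30.800 − 22.250 = 8.550 °C.

8.55 °C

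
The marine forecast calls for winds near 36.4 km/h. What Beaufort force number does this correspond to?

Beaufort force 5

36.4 km/h = 10.1 m/s, which is Beaufort 5 (fresh breeze, 8.0–10.7 m/s).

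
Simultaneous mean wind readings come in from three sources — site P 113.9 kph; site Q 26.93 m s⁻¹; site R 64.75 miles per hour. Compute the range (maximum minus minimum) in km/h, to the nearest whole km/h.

site Q: 26.93 m/s = 96.95 km/h.
site R: 64.75 mph = 104.21 km/h.
Spread: 113.90 − 96.95 = 17 km/h.

17 km/h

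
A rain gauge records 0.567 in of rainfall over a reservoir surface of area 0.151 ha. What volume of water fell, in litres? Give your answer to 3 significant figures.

21700 litres

Depth: 0.567 in × 25.4 = 14.4018 mm.
Area: 0.151 ha = 1510 m².
1 mm over 1 m² is 1 L, so volume = 14.4018 × 1510 = 21746.718 L ≈ 21700 L.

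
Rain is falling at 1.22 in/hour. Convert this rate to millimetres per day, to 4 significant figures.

743.7 mm/day

1.22 in/hour × 25.4 mm/in × 24 hour/day = 743.7 mm/day.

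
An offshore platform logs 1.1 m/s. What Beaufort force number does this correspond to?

Beaufort force 1

1.1 m/s lies in the Beaufort 1 band (light air, 0.3–1.5 m/s).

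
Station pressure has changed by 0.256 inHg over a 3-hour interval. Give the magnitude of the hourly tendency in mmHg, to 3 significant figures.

0.256 inHg / 3 h × 25.4 mmHg/inHg = 2.17 mmHg/h.

2.17 mmHg per hour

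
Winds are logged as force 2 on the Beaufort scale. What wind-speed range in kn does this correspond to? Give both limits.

4 to 6 kt

Beaufort 2 (light breeze) spans 4–6 knots.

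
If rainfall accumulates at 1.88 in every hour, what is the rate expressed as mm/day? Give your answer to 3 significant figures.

1150 mm/day

1.88 in/hour × 25.4 mm/in × 24 hour/day = 1150 mm/day.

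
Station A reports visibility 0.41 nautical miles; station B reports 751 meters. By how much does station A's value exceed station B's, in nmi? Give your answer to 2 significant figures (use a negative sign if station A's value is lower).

station B: 751 m = 0.405508 nmi.
Difference: 0.410000 − 0.405508 = 0.0045 nmi.

0.0045 nmi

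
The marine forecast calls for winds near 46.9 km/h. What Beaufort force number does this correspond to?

Beaufort force 6

46.9 km/h = 13.0 m/s, which is Beaufort 6 (strong breeze, 10.8–13.8 m/s).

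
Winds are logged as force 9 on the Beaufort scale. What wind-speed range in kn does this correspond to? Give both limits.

Beaufort 9 (strong gale) spans 41–47 knots.

41 to 47 kt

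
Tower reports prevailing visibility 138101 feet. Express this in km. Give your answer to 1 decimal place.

1 ft = 0.0003048 km, so 138101 × 0.0003048 = 42.1 km.

42.1 km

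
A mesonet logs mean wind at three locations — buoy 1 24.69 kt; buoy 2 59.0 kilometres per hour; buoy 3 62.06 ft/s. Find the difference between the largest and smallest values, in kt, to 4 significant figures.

12.08 kt

buoy 2: 59.0 km/h = 31.8575 kt.
buoy 3: 62.06 ft/s = 36.7695 kt.
Spread: 36.7695 − 24.6900 = 12.08 kt.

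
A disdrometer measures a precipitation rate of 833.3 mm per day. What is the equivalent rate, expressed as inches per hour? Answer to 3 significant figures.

1.37 in/hour

833.3 mm/day × 0.0393701 in/mm × 0.0416667 day/hour = 1.37 in/hour.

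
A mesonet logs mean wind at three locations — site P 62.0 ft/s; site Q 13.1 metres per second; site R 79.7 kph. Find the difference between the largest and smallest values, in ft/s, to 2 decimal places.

29.66 ft/s

site Q: 13.1 m/s = 42.9790 ft/s.
site R: 79.7 km/h = 72.6341 ft/s.
Spread: 72.6341 − 42.9790 = 29.66 ft/s.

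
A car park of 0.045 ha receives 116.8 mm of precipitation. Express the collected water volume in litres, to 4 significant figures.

Area: 0.045 ha = 450 m².
1 mm over 1 m² is 1 L, so volume = 116.8 × 450 = 52560 L.

52560 litres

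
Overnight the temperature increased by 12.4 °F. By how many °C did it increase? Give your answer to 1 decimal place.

A change of 1 °C equals a change of 1.8 °F: Δ°C = 12.4 × 0.5556 = 6.9 °C.

6.9 °C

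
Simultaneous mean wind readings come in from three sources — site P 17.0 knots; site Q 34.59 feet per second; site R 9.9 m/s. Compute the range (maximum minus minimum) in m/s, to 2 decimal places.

1.80 m/s

site P: 17.0 kt = 8.7456 m/s.
site Q: 34.59 ft/s = 10.5430 m/s.
Spread: 10.5430 − 8.7456 = 1.80 m/s.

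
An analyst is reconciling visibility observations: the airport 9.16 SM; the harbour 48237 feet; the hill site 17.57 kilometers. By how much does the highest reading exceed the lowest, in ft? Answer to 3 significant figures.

9410 ft

the airport: 9.16 SM = 48364.80 ft.
the hill site: 17.57 km = 57644.36 ft.
Spread: 57644.36 − 48237.00 = 9410 ft.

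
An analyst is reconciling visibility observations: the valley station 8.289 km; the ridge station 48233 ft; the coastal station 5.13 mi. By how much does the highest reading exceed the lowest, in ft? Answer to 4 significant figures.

21150 ft

the valley station: 8.289 km = 27194.88 ft.
the coastal station: 5.13 SM = 27086.40 ft.
Spread: 48233.00 − 27086.40 = 21150 ft.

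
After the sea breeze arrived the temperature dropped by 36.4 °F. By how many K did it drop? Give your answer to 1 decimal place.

A change of 1 °C equals a change of 1.8 °F: ΔK = 36.4 × 0.5556 = 20.2 K.

20.2 K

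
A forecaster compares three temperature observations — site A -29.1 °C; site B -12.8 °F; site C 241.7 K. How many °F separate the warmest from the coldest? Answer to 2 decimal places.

11.81 °F

site B: -12.8 °F = -24.889 °C.
site C: 241.7 K = -31.450 °C.
Spread: (-24.889) − (-31.450) = 6.561 °C = 11.81 °F.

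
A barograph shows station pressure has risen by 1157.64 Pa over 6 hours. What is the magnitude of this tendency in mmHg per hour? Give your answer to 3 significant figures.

1157.64 Pa / 6 h × 0.00750062 mmHg/Pa = 1.45 mmHg/h.

1.45 mmHg per hour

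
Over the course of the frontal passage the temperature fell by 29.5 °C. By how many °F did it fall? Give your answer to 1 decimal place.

53.1 °F

Converting a difference, only the 9/5 scale factor applies: Δ°F = 29.5 × 1.8 = 53.1 °F.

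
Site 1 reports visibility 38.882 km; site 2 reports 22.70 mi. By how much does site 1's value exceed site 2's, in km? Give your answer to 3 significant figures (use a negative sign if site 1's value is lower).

2.35 km

site 2: 22.70 SM = 36.5321 km.
Difference: 38.8820 − 36.5321 = 2.35 km.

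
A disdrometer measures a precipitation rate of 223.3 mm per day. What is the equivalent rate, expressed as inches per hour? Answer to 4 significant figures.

0.3663 in/hour

223.3 mm/day × 0.0393701 in/mm × 0.0416667 day/hour = 0.3663 in/hour.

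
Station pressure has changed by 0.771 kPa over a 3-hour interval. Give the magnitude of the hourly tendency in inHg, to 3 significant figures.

0.771 kPa / 3 h × 0.2953 inHg/kPa = 0.0759 inHg/h.

0.0759 inHg per hour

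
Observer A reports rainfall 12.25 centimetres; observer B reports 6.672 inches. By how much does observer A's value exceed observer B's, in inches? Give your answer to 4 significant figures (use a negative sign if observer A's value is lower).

observer A: 12.25 cm = 4.82283 in.
Difference: 4.82283 − 6.67200 = -1.849 in.

-1.849 in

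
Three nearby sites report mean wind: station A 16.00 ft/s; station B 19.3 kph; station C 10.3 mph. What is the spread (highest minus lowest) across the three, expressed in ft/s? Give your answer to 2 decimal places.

station B: 19.3 km/h = 17.5889 ft/s.
station C: 10.3 mph = 15.1067 ft/s.
Spread: 17.5889 − 15.1067 = 2.48 ft/s.

2.48 ft/s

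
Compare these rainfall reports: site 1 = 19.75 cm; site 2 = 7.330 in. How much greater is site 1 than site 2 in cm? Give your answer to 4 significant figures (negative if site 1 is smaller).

site 2: 7.330 in = 18.61820 cm.
Difference: 19.75000 − 18.61820 = 1.132 cm.

1.132 cm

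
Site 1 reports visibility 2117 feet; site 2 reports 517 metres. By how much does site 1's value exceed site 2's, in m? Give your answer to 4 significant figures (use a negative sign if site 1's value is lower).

128.3 m

site 1: 2117 ft = 645.262 m.
Difference: 645.262 − 517.000 = 128.3 m.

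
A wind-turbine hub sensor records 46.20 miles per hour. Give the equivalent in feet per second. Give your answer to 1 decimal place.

1 mph = 1.46667 ft/s, so 46.20 × 1.46667 = 67.8 ft/s.

67.8 ft/s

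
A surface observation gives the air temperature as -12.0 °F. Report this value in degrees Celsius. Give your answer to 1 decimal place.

-24.4 °C

°C = (°F − 32) × 5/9 = (-12.0 − 32) / 1.8 = -24.4 °C.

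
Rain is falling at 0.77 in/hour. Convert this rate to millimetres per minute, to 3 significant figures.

0.77 in/hour × 25.4 mm/in × 0.0166667 hour/minute = 0.326 mm/minute.

0.326 mm/minute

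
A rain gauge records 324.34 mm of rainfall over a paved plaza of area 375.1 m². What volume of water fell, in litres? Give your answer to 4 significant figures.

1 mm over 1 m² is 1 L, so volume = 324.34 × 375.1 = 121659.93 L ≈ 121700 L.

121700 litres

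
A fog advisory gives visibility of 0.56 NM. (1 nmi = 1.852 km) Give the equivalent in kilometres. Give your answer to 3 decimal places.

1 nmi = 1.852 km, so 0.56 × 1.852 = 1.037 km.

1.037 km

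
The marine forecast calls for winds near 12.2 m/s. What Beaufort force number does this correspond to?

Beaufort force 6

12.2 m/s lies in the Beaufort 6 band (strong breeze, 10.8–13.8 m/s).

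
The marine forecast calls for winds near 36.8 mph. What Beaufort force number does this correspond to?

Beaufort force 7

36.8 mph = 16.5 m/s, which is Beaufort 7 (near gale, 13.9–17.1 m/s).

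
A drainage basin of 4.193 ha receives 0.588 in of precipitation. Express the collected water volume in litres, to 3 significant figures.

Depth: 0.588 in × 25.4 = 14.9352 mm.
Area: 4.193 ha = 41930 m².
1 mm over 1 m² is 1 L, so volume = 14.9352 × 41930 = 626232.94 L ≈ 626000 L.

626000 litres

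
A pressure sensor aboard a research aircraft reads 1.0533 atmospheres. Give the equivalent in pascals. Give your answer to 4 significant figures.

106700 Pa

1 atm = 101325 Pa, so 1.0533 × 101325 = 106700 Pa.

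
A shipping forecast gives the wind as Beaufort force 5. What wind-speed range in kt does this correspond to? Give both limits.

17 to 21 kt

Beaufort 5 (fresh breeze) spans 17–21 knots.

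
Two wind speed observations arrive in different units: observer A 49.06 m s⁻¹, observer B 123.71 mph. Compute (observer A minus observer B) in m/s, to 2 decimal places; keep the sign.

observer B: 123.71 mph = 55.3033 m/s.
Difference: 49.0600 − 55.3033 = -6.24 m/s.

-6.24 m/s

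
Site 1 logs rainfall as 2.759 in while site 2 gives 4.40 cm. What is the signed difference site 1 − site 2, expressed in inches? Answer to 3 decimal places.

1.027 in

site 2: 4.40 cm = 1.73228 in.
Difference: 2.75900 − 1.73228 = 1.027 in.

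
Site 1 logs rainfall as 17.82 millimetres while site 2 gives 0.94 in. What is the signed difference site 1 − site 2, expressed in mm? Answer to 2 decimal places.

-6.06 mm

site 2: 0.94 in = 23.8760 mm.
Difference: 17.8200 − 23.8760 = -6.06 mm.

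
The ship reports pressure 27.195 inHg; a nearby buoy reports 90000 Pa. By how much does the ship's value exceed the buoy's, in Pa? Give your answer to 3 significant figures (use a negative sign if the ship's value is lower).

2090 Pa

the ship: 27.195 inHg = 92092.85 Pa.
Difference: 92092.85 − 90000.00 = 2090 Pa.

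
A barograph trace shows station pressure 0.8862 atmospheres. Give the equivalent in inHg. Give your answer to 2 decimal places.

1 atm = 29.9213 inHg, so 0.8862 × 29.9213 = 26.52 inHg.

26.52 inHg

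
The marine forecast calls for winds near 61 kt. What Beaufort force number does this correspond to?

61 kt lies in the Beaufort 11 band (violent storm, 56–63 kt).

Beaufort force 11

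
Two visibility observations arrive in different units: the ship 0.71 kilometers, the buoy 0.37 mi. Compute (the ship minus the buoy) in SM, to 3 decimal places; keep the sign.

0.071 SM

the ship: 0.71 km = 0.44117 SM.
Difference: 0.44117 − 0.37000 = 0.071 SM.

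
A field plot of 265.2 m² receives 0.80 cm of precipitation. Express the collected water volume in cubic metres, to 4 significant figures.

2.122 cubic metres

Depth: 0.80 cm × 10 = 8 mm.
1 mm over 1 m² is 1 L, so volume = 8 × 265.2 = 2121.6 L = 2.122 m³.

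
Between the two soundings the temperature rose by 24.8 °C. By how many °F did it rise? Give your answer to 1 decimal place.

44.6 °F

Converting a difference, only the 9/5 scale factor applies: Δ°F = 24.8 × 1.8 = 44.6 °F.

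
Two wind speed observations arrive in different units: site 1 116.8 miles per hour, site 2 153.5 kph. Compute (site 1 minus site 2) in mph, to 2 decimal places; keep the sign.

site 2: 153.5 km/h = 95.3805 mph.
Difference: 116.8000 − 95.3805 = 21.42 mph.

21.42 mph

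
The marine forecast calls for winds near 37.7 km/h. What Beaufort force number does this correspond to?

37.7 km/h = 10.5 m/s, which is Beaufort 5 (fresh breeze, 8.0–10.7 m/s).

Beaufort force 5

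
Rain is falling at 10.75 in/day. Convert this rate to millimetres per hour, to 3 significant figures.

11.4 mm/hour

10.75 in/day × 25.4 mm/in × 0.0416667 day/hour = 11.4 mm/hour.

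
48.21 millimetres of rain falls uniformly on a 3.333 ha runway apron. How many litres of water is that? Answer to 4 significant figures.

Area: 3.333 ha = 33330 m².
1 mm over 1 m² is 1 L, so volume = 48.21 × 33330 = 1606839.3 L ≈ 1607000 L.

1607000 litres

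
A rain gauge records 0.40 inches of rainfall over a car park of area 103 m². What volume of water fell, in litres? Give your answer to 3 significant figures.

Depth: 0.40 in × 25.4 = 10.16 mm.
1 mm over 1 m² is 1 L, so volume = 10.16 × 103 = 1046.48 L ≈ 1050 L.

1050 litres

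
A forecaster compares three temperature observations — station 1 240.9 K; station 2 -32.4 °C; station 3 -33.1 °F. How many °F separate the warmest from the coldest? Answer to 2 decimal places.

7.05 °F

station 1: 240.9 K = -32.250 °C.
station 3: -33.1 °F = -36.167 °C.
Spread: (-32.250) − (-36.167) = 3.917 °C = 7.05 °F.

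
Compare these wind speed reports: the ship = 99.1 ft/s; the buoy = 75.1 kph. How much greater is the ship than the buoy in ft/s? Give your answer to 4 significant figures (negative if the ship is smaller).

30.66 ft/s

the buoy: 75.1 km/h = 68.4420 ft/s.
Difference: 99.1000 − 68.4420 = 30.66 ft/s.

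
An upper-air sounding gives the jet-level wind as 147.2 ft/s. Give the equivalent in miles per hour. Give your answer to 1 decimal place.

100.4 mph

1 ft/s = 0.681818 mph, so 147.2 × 0.681818 = 100.4 mph.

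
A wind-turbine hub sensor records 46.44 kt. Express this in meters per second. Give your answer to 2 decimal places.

23.89 m/s

1 kt = 0.514444 m/s, so 46.44 × 0.514444 = 23.89 m/s.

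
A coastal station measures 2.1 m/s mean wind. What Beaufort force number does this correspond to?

Beaufort force 2

2.1 m/s lies in the Beaufort 2 band (light breeze, 1.6–3.3 m/s).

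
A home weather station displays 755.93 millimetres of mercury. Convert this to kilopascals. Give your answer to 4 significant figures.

100.8 kPa

1 mmHg = 0.133322 kPa, so 755.93 × 0.133322 = 100.8 kPa.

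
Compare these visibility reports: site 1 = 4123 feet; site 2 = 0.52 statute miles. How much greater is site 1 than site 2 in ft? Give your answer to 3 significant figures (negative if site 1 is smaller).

site 2: 0.52 SM = 2745.60 ft.
Difference: 4123.00 − 2745.60 = 1380 ft.

1380 ft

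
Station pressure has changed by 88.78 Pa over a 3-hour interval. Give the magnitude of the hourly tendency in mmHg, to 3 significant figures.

0.222 mmHg per hour

88.78 Pa / 3 h × 0.00750062 mmHg/Pa = 0.222 mmHg/h.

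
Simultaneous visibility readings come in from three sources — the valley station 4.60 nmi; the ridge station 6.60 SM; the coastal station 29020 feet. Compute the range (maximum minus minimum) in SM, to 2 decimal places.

the valley station: 4.60 nmi = 5.2936 SM.
the coastal station: 29020 ft = 5.4962 SM.
Spread: 6.6000 − 5.2936 = 1.31 SM.

1.31 SM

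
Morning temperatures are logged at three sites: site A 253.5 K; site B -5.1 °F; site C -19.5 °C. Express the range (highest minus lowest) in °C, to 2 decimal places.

site A: 253.5 K = -19.650 °C.
site B: -5.1 °F = -20.611 °C.
Spread: (-19.500) − (-20.611) = 1.111 °C.

1.11 °C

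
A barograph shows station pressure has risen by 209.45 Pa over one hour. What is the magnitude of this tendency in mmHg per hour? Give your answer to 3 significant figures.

209.45 Pa / 1 h × 0.00750062 mmHg/Pa = 1.57 mmHg/h.

1.57 mmHg per hour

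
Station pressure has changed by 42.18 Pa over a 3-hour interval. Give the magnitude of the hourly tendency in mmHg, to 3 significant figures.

0.105 mmHg per hour

42.18 Pa / 3 h × 0.00750062 mmHg/Pa = 0.105 mmHg/h.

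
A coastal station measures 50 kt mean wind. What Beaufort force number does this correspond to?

50 kt lies in the Beaufort 10 band (storm, 48–55 kt).

Beaufort force 10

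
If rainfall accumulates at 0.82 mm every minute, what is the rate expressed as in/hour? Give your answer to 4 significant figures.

1.937 in/hour

0.82 mm/minute × 0.0393701 in/mm × 60 minute/hour = 1.937 in/hour.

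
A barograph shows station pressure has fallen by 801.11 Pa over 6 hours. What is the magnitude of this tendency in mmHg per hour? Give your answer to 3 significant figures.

1.00 mmHg per hour

801.11 Pa / 6 h × 0.00750062 mmHg/Pa = 1.00 mmHg/h.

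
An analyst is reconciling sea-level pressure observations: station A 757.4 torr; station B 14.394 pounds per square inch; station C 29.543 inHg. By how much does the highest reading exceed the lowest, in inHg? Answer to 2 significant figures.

station A: 757.4 mmHg = 29.8189 inHg.
station B: 14.394 psi = 29.3065 inHg.
Spread: 29.8189 − 29.3065 = 0.51 inHg.

0.51 inHg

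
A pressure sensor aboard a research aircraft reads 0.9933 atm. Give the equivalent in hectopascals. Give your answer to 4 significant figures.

1006 hPa

1 atm = 1013.25 hPa, so 0.9933 × 1013.25 = 1006 hPa.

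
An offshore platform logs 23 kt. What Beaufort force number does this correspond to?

Beaufort force 6

23 kt lies in the Beaufort 6 band (strong breeze, 22–27 kt).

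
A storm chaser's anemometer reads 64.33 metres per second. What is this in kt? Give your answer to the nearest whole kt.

125 kt

1 m/s = 1.94384 kt, so 64.33 × 1.94384 = 125 kt.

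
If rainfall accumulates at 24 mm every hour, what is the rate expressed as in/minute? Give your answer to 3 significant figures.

0.0157 in/minute

24 mm/hour × 0.0393701 in/mm × 0.0166667 hour/minute = 0.0157 in/minute.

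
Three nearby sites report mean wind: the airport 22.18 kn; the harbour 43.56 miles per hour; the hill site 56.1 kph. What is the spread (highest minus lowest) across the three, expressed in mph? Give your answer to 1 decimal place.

the airport: 22.18 kt = 25.524 mph.
the hill site: 56.1 km/h = 34.859 mph.
Spread: 43.560 − 25.524 = 18.0 mph.

18.0 mph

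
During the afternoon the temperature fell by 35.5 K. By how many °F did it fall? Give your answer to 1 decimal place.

A change of 1 °C equals a change of 1.8 °F: Δ°F = 35.5 × 1.8 = 63.9 °F.

63.9 °F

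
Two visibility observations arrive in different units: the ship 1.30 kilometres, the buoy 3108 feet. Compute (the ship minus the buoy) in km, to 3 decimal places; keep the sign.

the buoy: 3108 ft = 0.94732 km.
Difference: 1.30000 − 0.94732 = 0.353 km.

0.353 km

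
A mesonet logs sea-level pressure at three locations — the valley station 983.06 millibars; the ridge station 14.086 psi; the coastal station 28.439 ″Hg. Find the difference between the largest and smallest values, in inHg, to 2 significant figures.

the valley station: 983.06 mb = 29.0297 inHg.
the ridge station: 14.086 psi = 28.6794 inHg.
Spread: 29.0297 − 28.4390 = 0.59 inHg.

0.59 inHg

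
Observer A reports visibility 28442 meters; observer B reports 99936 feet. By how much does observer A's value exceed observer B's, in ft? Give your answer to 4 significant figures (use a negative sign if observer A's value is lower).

observer A: 28442 m = 93313.65 ft.
Difference: 93313.65 − 99936.00 = -6622 ft.

-6622 ft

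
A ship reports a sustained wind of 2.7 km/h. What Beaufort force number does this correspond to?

2.7 km/h = 0.8 m/s, which is Beaufort 1 (light air, 0.3–1.5 m/s).

Beaufort force 1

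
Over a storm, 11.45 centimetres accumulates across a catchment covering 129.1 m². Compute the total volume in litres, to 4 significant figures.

14780 litres

Depth: 11.45 cm × 10 = 114.5 mm.
1 mm over 1 m² is 1 L, so volume = 114.5 × 129.1 = 14781.95 L ≈ 14780 L.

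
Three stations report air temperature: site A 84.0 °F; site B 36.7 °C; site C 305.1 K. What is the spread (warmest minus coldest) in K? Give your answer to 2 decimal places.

site A: 84.0 °F = 28.889 °C.
site C: 305.1 K = 31.950 °C.
Spread: 36.700 − 28.889 = 7.811 °C.

7.81 K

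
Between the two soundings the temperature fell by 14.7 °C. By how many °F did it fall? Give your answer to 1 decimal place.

26.5 °F

A change of 1 °C equals a change of 1.8 °F: Δ°F = 14.7 × 1.8 = 26.5 °F.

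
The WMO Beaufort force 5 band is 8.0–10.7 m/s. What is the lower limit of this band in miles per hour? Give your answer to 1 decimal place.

8.0–10.7 m/s × 2.237 = 17.9–23.9 mph.

17.9 mph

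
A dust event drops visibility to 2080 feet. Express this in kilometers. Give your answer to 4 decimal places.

1 ft = 0.0003048 km, so 2080 × 0.0003048 = 0.6340 km.

0.6340 km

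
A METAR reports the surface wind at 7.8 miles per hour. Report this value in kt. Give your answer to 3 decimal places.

6.778 kt

1 mph = 0.868976 kt, so 7.8 × 0.868976 = 6.778 kt.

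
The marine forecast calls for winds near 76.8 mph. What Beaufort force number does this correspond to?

Beaufort force 12

76.8 mph = 34.3 m/s, which is Beaufort 12 (hurricane force, ≥32.7 m/s).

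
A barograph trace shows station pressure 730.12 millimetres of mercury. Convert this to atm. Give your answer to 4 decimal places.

1 mmHg = 0.00131579 atm, so 730.12 × 0.00131579 = 0.9607 atm.

0.9607 atm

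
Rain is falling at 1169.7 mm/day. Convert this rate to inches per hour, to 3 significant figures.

1.92 in/hour

1169.7 mm/day × 0.0393701 in/mm × 0.0416667 day/hour = 1.92 in/hour.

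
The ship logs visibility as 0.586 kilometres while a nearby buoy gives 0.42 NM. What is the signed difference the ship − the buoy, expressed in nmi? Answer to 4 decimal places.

-0.1036 nmi

the ship: 0.586 km = 0.316415 nmi.
Difference: 0.316415 − 0.420000 = -0.1036 nmi.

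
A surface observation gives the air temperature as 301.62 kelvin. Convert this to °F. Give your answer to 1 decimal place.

First to °C: 28.47 °C.
Then to °F: 83.2 °F.

83.2 °F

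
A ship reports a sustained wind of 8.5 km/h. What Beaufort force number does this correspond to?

8.5 km/h = 2.4 m/s, which is Beaufort 2 (light breeze, 1.6–3.3 m/s).

Beaufort force 2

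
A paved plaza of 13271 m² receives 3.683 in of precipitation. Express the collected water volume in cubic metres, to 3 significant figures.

1240 cubic metres

Depth: 3.683 in × 25.4 = 93.5482 mm.
1 mm over 1 m² is 1 L, so volume = 93.5482 × 13271 = 1241478.2 L = 1240 m³.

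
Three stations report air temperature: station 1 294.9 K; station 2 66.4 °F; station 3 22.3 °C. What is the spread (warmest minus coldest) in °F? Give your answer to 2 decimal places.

5.74 °F

station 1: 294.9 K = 21.750 °C.
station 2: 66.4 °F = 19.111 °C.
Spread: 22.300 − 19.111 = 3.189 °C = 5.74 °F.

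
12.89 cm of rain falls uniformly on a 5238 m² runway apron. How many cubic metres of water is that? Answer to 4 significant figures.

Depth: 12.89 cm × 10 = 128.9 mm.
1 mm over 1 m² is 1 L, so volume = 128.9 × 5238 = 675178.2 L = 675.2 m³.

675.2 cubic metres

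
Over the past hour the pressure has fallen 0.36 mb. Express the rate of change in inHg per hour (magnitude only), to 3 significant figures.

0.0106 inHg per hour

0.36 mb / 1 h × 0.02953 inHg/mb = 0.0106 inHg/h.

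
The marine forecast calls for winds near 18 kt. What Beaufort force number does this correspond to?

Beaufort force 5

18 kt lies in the Beaufort 5 band (fresh breeze, 17–21 kt).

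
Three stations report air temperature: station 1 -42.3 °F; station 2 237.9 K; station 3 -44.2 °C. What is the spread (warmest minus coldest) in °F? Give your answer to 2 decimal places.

station 1: -42.3 °F = -41.278 °C.
station 2: 237.9 K = -35.250 °C.
Spread: (-35.250) − (-44.200) = 8.950 °C = 16.11 °F.

16.11 °F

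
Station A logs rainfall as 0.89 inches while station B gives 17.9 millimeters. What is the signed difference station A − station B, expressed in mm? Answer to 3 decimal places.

4.706 mm

station A: 0.89 in = 22.60600 mm.
Difference: 22.60600 − 17.90000 = 4.706 mm.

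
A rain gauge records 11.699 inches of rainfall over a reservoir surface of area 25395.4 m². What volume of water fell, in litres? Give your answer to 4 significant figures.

Depth: 11.699 in × 25.4 = 297.1546 mm.
1 mm over 1 m² is 1 L, so volume = 297.1546 × 25395.4 = 7546359.9 L ≈ 7546000 L.

7546000 litres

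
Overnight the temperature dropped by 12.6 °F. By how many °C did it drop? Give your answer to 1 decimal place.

For a temperature change the 32° offset cancels: Δ°C = 12.6 × 0.5556 = 7.0 °C.

7.0 °C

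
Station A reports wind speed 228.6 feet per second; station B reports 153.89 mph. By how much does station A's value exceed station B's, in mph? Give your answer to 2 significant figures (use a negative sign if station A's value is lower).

2.0 mph

station A: 228.6 ft/s = 155.864 mph.
Difference: 155.864 − 153.890 = 2.0 mph.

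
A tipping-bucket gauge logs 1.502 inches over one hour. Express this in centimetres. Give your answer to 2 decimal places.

1 in = 2.54 cm, so 1.502 × 2.54 = 3.82 cm.

3.82 cm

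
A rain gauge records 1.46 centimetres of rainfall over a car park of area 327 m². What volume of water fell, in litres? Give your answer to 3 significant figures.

4770 litres

Depth: 1.46 cm × 10 = 14.6 mm.
1 mm over 1 m² is 1 L, so volume = 14.6 × 327 = 4774.2 L ≈ 4770 L.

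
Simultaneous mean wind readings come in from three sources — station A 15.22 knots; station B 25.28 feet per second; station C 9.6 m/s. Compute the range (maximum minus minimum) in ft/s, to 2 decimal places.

6.22 ft/s

station A: 15.22 kt = 25.6885 ft/s.
station C: 9.6 m/s = 31.4961 ft/s.
Spread: 31.4961 − 25.2800 = 6.22 ft/s.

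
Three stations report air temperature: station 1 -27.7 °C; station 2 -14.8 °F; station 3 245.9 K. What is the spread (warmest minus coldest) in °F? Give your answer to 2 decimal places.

3.06 °F

station 2: -14.8 °F = -26.000 °C.
station 3: 245.9 K = -27.250 °C.
Spread: (-26.000) − (-27.700) = 1.700 °C = 3.06 °F.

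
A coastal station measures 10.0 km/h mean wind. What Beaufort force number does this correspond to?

10.0 km/h = 2.8 m/s, which is Beaufort 2 (light breeze, 1.6–3.3 m/s).

Beaufort force 2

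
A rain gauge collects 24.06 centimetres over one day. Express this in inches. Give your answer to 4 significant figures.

1 cm = 0.393701 in, so 24.06 × 0.393701 = 9.472 in.

9.472 in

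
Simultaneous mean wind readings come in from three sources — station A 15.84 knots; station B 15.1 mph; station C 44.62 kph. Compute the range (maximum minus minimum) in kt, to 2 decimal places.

station B: 15.1 mph = 13.1215 kt.
station C: 44.62 km/h = 24.0929 kt.
Spread: 24.0929 − 13.1215 = 10.97 kt.

10.97 kt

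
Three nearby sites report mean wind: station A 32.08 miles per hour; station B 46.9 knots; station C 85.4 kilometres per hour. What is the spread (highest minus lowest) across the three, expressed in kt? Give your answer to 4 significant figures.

station A: 32.08 mph = 27.8768 kt.
station C: 85.4 km/h = 46.1123 kt.
Spread: 46.9000 − 27.8768 = 19.02 kt.

19.02 kt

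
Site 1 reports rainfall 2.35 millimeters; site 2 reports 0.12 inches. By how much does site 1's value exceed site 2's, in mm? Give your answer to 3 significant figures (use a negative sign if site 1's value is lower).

-0.698 mm

site 2: 0.12 in = 3.04800 mm.
Difference: 2.35000 − 3.04800 = -0.698 mm.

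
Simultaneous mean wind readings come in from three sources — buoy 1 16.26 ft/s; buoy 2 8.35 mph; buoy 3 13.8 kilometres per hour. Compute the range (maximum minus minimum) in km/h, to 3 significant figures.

buoy 1: 16.26 ft/s = 17.8418 km/h.
buoy 2: 8.35 mph = 13.4380 km/h.
Spread: 17.8418 − 13.4380 = 4.40 km/h.

4.40 km/h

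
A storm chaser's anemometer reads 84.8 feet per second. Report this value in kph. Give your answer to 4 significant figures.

93.05 km/h

1 ft/s = 1.09728 km/h, so 84.8 × 1.09728 = 93.05 km/h.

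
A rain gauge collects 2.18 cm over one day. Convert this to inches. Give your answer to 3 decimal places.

1 cm = 0.393701 in, so 2.18 × 0.393701 = 0.858 in.

0.858 in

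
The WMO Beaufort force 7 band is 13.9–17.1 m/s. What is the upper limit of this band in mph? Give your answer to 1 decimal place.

38.3 mph

13.9–17.1 m/s × 2.237 = 31.1–38.3 mph.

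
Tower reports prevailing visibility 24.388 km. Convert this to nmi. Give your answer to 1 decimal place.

1 km = 0.539957 nmi, so 24.388 × 0.539957 = 13.2 nmi.

13.2 nmi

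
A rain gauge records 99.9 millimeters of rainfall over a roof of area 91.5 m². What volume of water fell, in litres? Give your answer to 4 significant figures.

9141 litres

1 mm over 1 m² is 1 L, so volume = 99.9 × 91.5 = 9140.85 L ≈ 9141 L.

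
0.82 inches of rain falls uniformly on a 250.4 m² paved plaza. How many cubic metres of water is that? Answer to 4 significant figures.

5.215 cubic metres

Depth: 0.82 in × 25.4 = 20.828 mm.
1 mm over 1 m² is 1 L, so volume = 20.828 × 250.4 = 5215.3312 L = 5.215 m³.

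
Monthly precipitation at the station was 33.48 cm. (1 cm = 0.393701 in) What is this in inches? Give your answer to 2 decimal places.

1 cm = 0.393701 in, so 33.48 × 0.393701 = 13.18 in.

13.18 in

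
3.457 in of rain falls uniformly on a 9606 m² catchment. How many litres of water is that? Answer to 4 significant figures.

Depth: 3.457 in × 25.4 = 87.8078 mm.
1 mm over 1 m² is 1 L, so volume = 87.8078 × 9606 = 843481.73 L ≈ 843500 L.

843500 litres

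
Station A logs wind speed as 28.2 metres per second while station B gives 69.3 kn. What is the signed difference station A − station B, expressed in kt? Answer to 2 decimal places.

-14.48 kt

station A: 28.2 m/s = 54.8164 kt.
Difference: 54.8164 − 69.3000 = -14.48 kt.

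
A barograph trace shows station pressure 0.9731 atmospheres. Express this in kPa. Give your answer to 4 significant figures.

98.60 kPa

1 atm = 101.325 kPa, so 0.9731 × 101.325 = 98.60 kPa.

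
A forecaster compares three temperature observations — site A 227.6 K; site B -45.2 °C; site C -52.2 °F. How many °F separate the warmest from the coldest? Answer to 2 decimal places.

2.84 °F

site A: 227.6 K = -45.550 °C.
site C: -52.2 °F = -46.778 °C.
Spread: (-45.200) − (-46.778) = 1.578 °C = 2.84 °F.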